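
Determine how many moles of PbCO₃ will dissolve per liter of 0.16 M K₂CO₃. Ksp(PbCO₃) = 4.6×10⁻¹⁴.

PbCO₃(s) ⇌ Pb²⁺(aq) + CO₃²⁻(aq)
CO₃²⁻ is already present at 0.16 M. If s mol/L of PbCO₃ dissolves, [Pb²⁺] = s while [CO₃²⁻] ≈ 0.16 M.
Ksp = [Pb²⁺][CO₃²⁻] = s(0.16)
s = 4.6×10⁻¹⁴ / (0.16) = 2.9×10⁻¹³
s = 2.9×10⁻¹³ M

2.9×10⁻¹³ M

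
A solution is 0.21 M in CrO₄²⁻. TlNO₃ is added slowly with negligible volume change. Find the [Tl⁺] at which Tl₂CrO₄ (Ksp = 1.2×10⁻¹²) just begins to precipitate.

Each salt precipitates once Q = Ksp for that salt.
Tl₂CrO₄(s) ⇌ 2 Tl⁺(aq) + CrO₄²⁻(aq)
Ksp = [Tl⁺]^2[CrO₄²⁻] = [Tl⁺]^2(0.21)
[Tl⁺]^2 = 1.2×10⁻¹² / (0.21) = 5.7×10⁻¹²
[Tl⁺] = 2.4×10⁻⁶ M

2.4×10⁻⁶ M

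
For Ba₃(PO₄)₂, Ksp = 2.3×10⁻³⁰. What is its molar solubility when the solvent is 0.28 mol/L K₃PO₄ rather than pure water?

Ba₃(PO₄)₂(s) ⇌ 3 Ba²⁺(aq) + 2 PO₄³⁻(aq)
The solution already contains PO₄³⁻ at 0.28 mol/L. Let s be the molar solubility of Ba₃(PO₄)₂.
[PO₄³⁻] ≈ 0.28 mol/L (common ion dominates); [Ba²⁺] = 3s.
Ksp = [Ba²⁺]^3[PO₄³⁻]^2 = (3s)^3(0.28)^2
(3s)^3 = 2.3×10⁻³⁰ / (0.28)^2 = 2.9×10⁻²⁹
s = 1.0×10⁻¹⁰ mol/L

1.0×10⁻¹⁰ M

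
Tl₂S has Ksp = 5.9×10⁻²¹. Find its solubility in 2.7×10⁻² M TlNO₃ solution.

8.1×10⁻¹⁸ M

Tl₂S(s) ⇌ 2 Tl⁺(aq) + S²⁻(aq)
The solution already contains Tl⁺ at 2.7×10⁻² M. Let s be the molar solubility of Tl₂S.
[Tl⁺] ≈ 2.7×10⁻² M (common ion dominates); [S²⁻] = s.
Ksp = [Tl⁺]^2[S²⁻] = (2.7×10⁻²)^2s
s = 5.9×10⁻²¹ / (2.7×10⁻²)^2 = 8.1×10⁻¹⁸
s = 8.1×10⁻¹⁸ M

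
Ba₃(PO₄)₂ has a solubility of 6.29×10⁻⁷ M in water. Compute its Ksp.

Ksp = 1.06×10⁻²⁹

Ba₃(PO₄)₂(s) ⇌ 3 Ba²⁺(aq) + 2 PO₄³⁻(aq)
Call the molar solubility s, so that [Ba²⁺] = 3s and [PO₄³⁻] = 2s.
Ksp = [Ba²⁺]^3[PO₄³⁻]^2 = (3s)^3 · (2s)^2 = 108s^5
Ksp = 108 × (6.29×10⁻⁷)^5 = 1.06×10⁻²⁹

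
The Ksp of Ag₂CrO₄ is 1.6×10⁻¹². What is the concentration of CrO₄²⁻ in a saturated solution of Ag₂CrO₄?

Ag₂CrO₄(s) ⇌ 2 Ag⁺(aq) + CrO₄²⁻(aq)
If s mol/L of Ag₂CrO₄ dissolves, [Ag⁺] = 2s and [CrO₄²⁻] = s.
Ksp = [Ag⁺]^2[CrO₄²⁻] = (2s)^2 · s = 4s^3 = 1.6×10⁻¹²
s = 7.4×10⁻⁵ mol/L
[CrO₄²⁻] = s = 7.4×10⁻⁵ mol/L

7.4×10⁻⁵ M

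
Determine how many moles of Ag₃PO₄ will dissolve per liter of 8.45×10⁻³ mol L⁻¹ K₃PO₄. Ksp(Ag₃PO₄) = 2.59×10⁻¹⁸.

Ag₃PO₄(s) ⇌ 3 Ag⁺(aq) + PO₄³⁻(aq)
Let s be the solubility of Ag₃PO₄ here. The common ion gives [PO₄³⁻] ≈ 8.45×10⁻³ mol L⁻¹, and [Ag⁺] = 3s.
Ksp = [Ag⁺]^3[PO₄³⁻] = (3s)^3(8.45×10⁻³)
(3s)^3 = 2.59×10⁻¹⁸ / (8.45×10⁻³) = 3.07×10⁻¹⁶
s = 2.25×10⁻⁶ mol L⁻¹

2.25×10⁻⁶ M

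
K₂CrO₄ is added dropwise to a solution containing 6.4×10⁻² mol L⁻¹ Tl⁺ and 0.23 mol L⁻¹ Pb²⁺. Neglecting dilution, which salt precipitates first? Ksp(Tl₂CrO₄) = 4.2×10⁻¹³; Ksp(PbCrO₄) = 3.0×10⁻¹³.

PbCrO₄

The threshold for precipitation is Q = Ksp.
For Tl₂CrO₄: [CrO₄²⁻] = (Ksp/[Tl⁺]^2) = 1.0×10⁻¹⁰ mol L⁻¹
For PbCrO₄: [CrO₄²⁻] = (Ksp/[Pb²⁺]) = 1.3×10⁻¹² mol L⁻¹
PbCrO₄ requires the lower [CrO₄²⁻], so it precipitates first.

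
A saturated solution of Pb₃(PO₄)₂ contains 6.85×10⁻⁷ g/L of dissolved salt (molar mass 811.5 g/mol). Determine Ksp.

Ksp = 4.63×10⁻⁴⁴

s = (6.85×10⁻⁷ g L⁻¹)/(811.5 g mol⁻¹) = 8.4412×10⁻¹⁰ M
Pb₃(PO₄)₂(s) ⇌ 3 Pb²⁺(aq) + 2 PO₄³⁻(aq)
Call the molar solubility s, so that [Pb²⁺] = 3s and [PO₄³⁻] = 2s.
Ksp = [Pb²⁺]^3[PO₄³⁻]^2 = (3s)^3 · (2s)^2 = 108s^5
Ksp = 108 × (8.4412×10⁻¹⁰)^5 = 4.63×10⁻⁴⁴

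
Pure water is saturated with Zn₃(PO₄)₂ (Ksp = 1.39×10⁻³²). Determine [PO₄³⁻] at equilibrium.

3.33×10⁻⁷ M

Zn₃(PO₄)₂(s) ⇌ 3 Zn²⁺(aq) + 2 PO₄³⁻(aq)
For each mole of Zn₃(PO₄)₂ that dissolves per liter, [Zn²⁺] = 3s and [PO₄³⁻] = 2s; let s denote this solubility.
Ksp = [Zn²⁺]^3[PO₄³⁻]^2 = (3s)^3 · (2s)^2 = 108s^5 = 1.39×10⁻³²
s = 1.67×10⁻⁷ mol/L
[PO₄³⁻] = 2s = 3.33×10⁻⁷ mol/L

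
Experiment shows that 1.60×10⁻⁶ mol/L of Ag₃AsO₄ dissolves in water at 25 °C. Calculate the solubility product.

Ag₃AsO₄(s) ⇌ 3 Ag⁺(aq) + AsO₄³⁻(aq)
Let s be the molar solubility. Then [Ag⁺] = 3s and [AsO₄³⁻] = s.
Ksp = [Ag⁺]^3[AsO₄³⁻] = (3s)^3 · s = 27s^4
Ksp = 27 × (1.60×10⁻⁶)^4 = 1.77×10⁻²²

Ksp = 1.77×10⁻²²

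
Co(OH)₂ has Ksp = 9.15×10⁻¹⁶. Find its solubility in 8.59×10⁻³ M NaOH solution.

1.24×10⁻¹¹ M

Co(OH)₂(s) ⇌ Co²⁺(aq) + 2 OH⁻(aq)
The solution already contains OH⁻ at 8.59×10⁻³ M. Let s be the molar solubility of Co(OH)₂.
[OH⁻] ≈ 8.59×10⁻³ M (common ion dominates); [Co²⁺] = s.
Ksp = [Co²⁺][OH⁻]^2 = s(8.59×10⁻³)^2
s = 9.15×10⁻¹⁶ / (8.59×10⁻³)^2 = 1.24×10⁻¹¹
s = 1.24×10⁻¹¹ M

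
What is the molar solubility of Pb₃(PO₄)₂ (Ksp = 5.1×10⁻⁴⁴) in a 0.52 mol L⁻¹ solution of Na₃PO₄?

Pb₃(PO₄)₂(s) ⇌ 3 Pb²⁺(aq) + 2 PO₄³⁻(aq)
With PO₄³⁻ already at 0.52 mol L⁻¹ and s small, take [PO₄³⁻] ≈ 0.52 mol L⁻¹ and [Pb²⁺] = 3s.
Ksp = [Pb²⁺]^3[PO₄³⁻]^2 = (3s)^3(0.52)^2
(3s)^3 = 5.1×10⁻⁴⁴ / (0.52)^2 = 1.9×10⁻⁴³
s = 1.9×10⁻¹⁵ mol L⁻¹

1.9×10⁻¹⁵ M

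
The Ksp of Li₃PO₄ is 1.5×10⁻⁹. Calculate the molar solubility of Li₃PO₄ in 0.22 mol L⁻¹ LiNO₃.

1.4×10⁻⁷ M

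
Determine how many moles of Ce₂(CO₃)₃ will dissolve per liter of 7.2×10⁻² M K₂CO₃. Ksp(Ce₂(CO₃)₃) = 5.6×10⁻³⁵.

1.9×10⁻¹⁶ M

Ce₂(CO₃)₃(s) ⇌ 2 Ce³⁺(aq) + 3 CO₃²⁻(aq)
CO₃²⁻ is already present at 7.2×10⁻² M. If s mol/L of Ce₂(CO₃)₃ dissolves, [Ce³⁺] = 2s while [CO₃²⁻] ≈ 7.2×10⁻² M.
Ksp = [Ce³⁺]^2[CO₃²⁻]^3 = (2s)^2(7.2×10⁻²)^3
(2s)^2 = 5.6×10⁻³⁵ / (7.2×10⁻²)^3 = 1.5×10⁻³¹
s = 1.9×10⁻¹⁶ M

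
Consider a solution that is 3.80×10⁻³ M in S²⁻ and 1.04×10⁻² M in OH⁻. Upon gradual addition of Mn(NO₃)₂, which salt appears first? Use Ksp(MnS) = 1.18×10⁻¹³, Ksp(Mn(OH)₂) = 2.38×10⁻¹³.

MnS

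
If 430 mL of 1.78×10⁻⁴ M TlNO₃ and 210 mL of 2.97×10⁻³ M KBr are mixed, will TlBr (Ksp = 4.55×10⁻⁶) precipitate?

No

The combined volume is 640 mL.
[Tl⁺] = (1.78×10⁻⁴)(430)/640 = 1.20×10⁻⁴ M
[Br⁻] = (2.97×10⁻³)(210)/640 = 9.75×10⁻⁴ M
Q = [Tl⁺][Br⁻] = 1.17×10⁻⁷
Q = 1.17×10⁻⁷ < Ksp = 4.55×10⁻⁶, so the solution is unsaturated and no precipitate forms.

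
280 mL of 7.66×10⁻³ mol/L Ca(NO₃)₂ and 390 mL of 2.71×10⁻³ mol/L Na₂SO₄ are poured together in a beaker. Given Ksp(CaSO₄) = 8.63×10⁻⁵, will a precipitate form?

Total volume after mixing = 280 + 390 = 670 mL.
[Ca²⁺] = (7.66×10⁻³)(280)/670 = 3.20×10⁻³ mol/L
[SO₄²⁻] = (2.71×10⁻³)(390)/670 = 1.58×10⁻³ mol/L
Q = [Ca²⁺][SO₄²⁻] = 5.05×10⁻⁶
Since Q (5.05×10⁻⁶) is less than Ksp (8.63×10⁻⁵), no CaSO₄ precipitates.

No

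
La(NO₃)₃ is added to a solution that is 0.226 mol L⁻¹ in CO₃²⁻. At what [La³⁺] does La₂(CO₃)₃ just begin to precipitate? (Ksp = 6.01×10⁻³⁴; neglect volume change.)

2.28×10⁻¹⁶ M

Each salt precipitates once Q = Ksp for that salt.
La₂(CO₃)₃(s) ⇌ 2 La³⁺(aq) + 3 CO₃²⁻(aq)
Ksp = [La³⁺]^2[CO₃²⁻]^3 = [La³⁺]^2(0.226)^3
[La³⁺]^2 = 6.01×10⁻³⁴ / (0.226)^3 = 5.21×10⁻³²
[La³⁺] = 2.28×10⁻¹⁶ mol L⁻¹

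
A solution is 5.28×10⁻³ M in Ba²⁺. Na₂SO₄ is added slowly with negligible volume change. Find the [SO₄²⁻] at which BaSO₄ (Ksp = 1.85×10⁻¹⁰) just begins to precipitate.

The threshold for precipitation is Q = Ksp.
BaSO₄(s) ⇌ Ba²⁺(aq) + SO₄²⁻(aq)
Ksp = [Ba²⁺][SO₄²⁻] = [SO₄²⁻](5.28×10⁻³)
[SO₄²⁻] = 1.85×10⁻¹⁰ / (5.28×10⁻³) = 3.50×10⁻⁸
[SO₄²⁻] = 3.50×10⁻⁸ M

3.50×10⁻⁸ M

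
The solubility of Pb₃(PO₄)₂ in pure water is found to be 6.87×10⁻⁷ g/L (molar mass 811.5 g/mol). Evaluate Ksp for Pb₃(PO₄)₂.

Ksp = 4.70×10⁻⁴⁴

Molar solubility s = (6.87×10⁻⁷ g/L) / (811.5 g/mol) = 8.4658×10⁻¹⁰ mol/L
Pb₃(PO₄)₂(s) ⇌ 3 Pb²⁺(aq) + 2 PO₄³⁻(aq)
For each mole of Pb₃(PO₄)₂ that dissolves per liter, [Pb²⁺] = 3s and [PO₄³⁻] = 2s; let s denote this solubility.
Ksp = [Pb²⁺]^3[PO₄³⁻]^2 = (3s)^3 · (2s)^2 = 108s^5
Ksp = 108 × (8.4658×10⁻¹⁰)^5 = 4.70×10⁻⁴⁴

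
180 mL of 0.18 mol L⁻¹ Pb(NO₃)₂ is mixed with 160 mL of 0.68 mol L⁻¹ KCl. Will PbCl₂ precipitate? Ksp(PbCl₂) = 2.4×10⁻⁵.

Total volume after mixing = 180 + 160 = 340 mL.
[Pb²⁺] = (0.18)(180)/340 = 9.5×10⁻² mol L⁻¹
[Cl⁻] = (0.68)(160)/340 = 0.32 mol L⁻¹
Q = [Pb²⁺][Cl⁻]^2 = 9.8×10⁻³
Since Q (9.8×10⁻³) exceeds Ksp (2.4×10⁻⁵), PbCl₂ will precipitate.

Yes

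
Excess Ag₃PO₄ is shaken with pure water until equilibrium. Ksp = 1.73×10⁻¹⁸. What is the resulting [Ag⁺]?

4.77×10⁻⁵ M

Ag₃PO₄(s) ⇌ 3 Ag⁺(aq) + PO₄³⁻(aq)
Call the molar solubility s, so that [Ag⁺] = 3s and [PO₄³⁻] = s.
Ksp = [Ag⁺]^3[PO₄³⁻] = (3s)^3 · s = 27s^4 = 1.73×10⁻¹⁸
s = 1.59×10⁻⁵ mol/L
[Ag⁺] = 3s = 4.77×10⁻⁵ mol/L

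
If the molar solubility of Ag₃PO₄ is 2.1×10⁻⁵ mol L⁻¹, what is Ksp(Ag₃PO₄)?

Ag₃PO₄(s) ⇌ 3 Ag⁺(aq) + PO₄³⁻(aq)
If s mol/L of Ag₃PO₄ dissolves, [Ag⁺] = 3s and [PO₄³⁻] = s.
Ksp = [Ag⁺]^3[PO₄³⁻] = (3s)^3 · s = 27s^4
Ksp = 27 × (2.1×10⁻⁵)^4 = 5.3×10⁻¹⁸

Ksp = 5.3×10⁻¹⁸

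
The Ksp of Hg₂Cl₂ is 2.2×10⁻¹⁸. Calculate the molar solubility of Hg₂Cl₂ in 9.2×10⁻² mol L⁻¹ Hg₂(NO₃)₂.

2.4×10⁻⁹ M

Hg₂Cl₂(s) ⇌ Hg₂²⁺(aq) + 2 Cl⁻(aq)
With Hg₂²⁺ already at 9.2×10⁻² mol L⁻¹ and s small, take [Hg₂²⁺] ≈ 9.2×10⁻² mol L⁻¹ and [Cl⁻] = 2s.
Ksp = [Hg₂²⁺][Cl⁻]^2 = (9.2×10⁻²)(2s)^2
(2s)^2 = 2.2×10⁻¹⁸ / (9.2×10⁻²) = 2.4×10⁻¹⁷
s = 2.4×10⁻⁹ mol L⁻¹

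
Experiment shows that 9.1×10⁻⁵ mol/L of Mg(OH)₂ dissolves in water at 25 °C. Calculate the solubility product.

Mg(OH)₂(s) ⇌ Mg²⁺(aq) + 2 OH⁻(aq)
Let s be the molar solubility. Then [Mg²⁺] = s and [OH⁻] = 2s.
Ksp = [Mg²⁺][OH⁻]^2 = s · (2s)^2 = 4s^3
Ksp = 4 × (9.1×10⁻⁵)^3 = 3.0×10⁻¹²

Ksp = 3.0×10⁻¹²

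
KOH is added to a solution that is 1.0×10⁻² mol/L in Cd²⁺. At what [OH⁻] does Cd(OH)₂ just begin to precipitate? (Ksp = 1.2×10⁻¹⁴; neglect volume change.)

1.1×10⁻⁶ M

Precipitation begins when Q = Ksp.
Cd(OH)₂(s) ⇌ Cd²⁺(aq) + 2 OH⁻(aq)
Ksp = [Cd²⁺][OH⁻]^2 = [OH⁻]^2(1.0×10⁻²)
[OH⁻]^2 = 1.2×10⁻¹⁴ / (1.0×10⁻²) = 1.2×10⁻¹²
[OH⁻] = 1.1×10⁻⁶ mol/L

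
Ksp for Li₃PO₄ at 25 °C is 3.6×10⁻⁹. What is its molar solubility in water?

3.4×10⁻³ M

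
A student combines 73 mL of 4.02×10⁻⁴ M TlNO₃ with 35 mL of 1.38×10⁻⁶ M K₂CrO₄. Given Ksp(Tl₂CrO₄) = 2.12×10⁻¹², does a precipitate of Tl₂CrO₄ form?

No

Total volume after mixing = 73 + 35 = 108 mL.
[Tl⁺] = (4.02×10⁻⁴)(73)/108 = 2.72×10⁻⁴ M
[CrO₄²⁻] = (1.38×10⁻⁶)(35)/108 = 4.47×10⁻⁷ M
Q = [Tl⁺]^2[CrO₄²⁻] = 3.30×10⁻¹⁴
Q < Ksp (3.30×10⁻¹⁴ vs 2.12×10⁻¹²); the solution remains unsaturated and no precipitate forms.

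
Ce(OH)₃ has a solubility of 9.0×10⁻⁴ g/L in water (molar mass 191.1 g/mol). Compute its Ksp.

Ksp = 1.3×10⁻²⁰

Molar solubility s = (9.0×10⁻⁴ g/L) / (191.1 g/mol) = 4.710×10⁻⁶ mol/L
Ce(OH)₃(s) ⇌ Ce³⁺(aq) + 3 OH⁻(aq)
With molar solubility s: [Ce³⁺] = s, [OH⁻] = 3s.
Ksp = [Ce³⁺][OH⁻]^3 = s · (3s)^3 = 27s^4
Ksp = 27 × (4.710×10⁻⁶)^4 = 1.3×10⁻²⁰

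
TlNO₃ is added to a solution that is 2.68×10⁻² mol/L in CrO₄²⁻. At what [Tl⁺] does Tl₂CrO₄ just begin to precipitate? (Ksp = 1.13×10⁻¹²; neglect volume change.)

6.49×10⁻⁶ M

The threshold for precipitation is Q = Ksp.
Tl₂CrO₄(s) ⇌ 2 Tl⁺(aq) + CrO₄²⁻(aq)
Ksp = [Tl⁺]^2[CrO₄²⁻] = [Tl⁺]^2(2.68×10⁻²)
[Tl⁺]^2 = 1.13×10⁻¹² / (2.68×10⁻²) = 4.22×10⁻¹¹
[Tl⁺] = 6.49×10⁻⁶ mol/L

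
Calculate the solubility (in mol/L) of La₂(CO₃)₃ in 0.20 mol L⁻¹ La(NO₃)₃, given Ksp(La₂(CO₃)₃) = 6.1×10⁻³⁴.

La₂(CO₃)₃(s) ⇌ 2 La³⁺(aq) + 3 CO₃²⁻(aq)
La³⁺ is already present at 0.20 mol L⁻¹. If s mol/L of La₂(CO₃)₃ dissolves, [CO₃²⁻] = 3s while [La³⁺] ≈ 0.20 mol L⁻¹.
Ksp = [La³⁺]^2[CO₃²⁻]^3 = (0.20)^2(3s)^3
(3s)^3 = 6.1×10⁻³⁴ / (0.20)^2 = 1.5×10⁻³²
s = 8.3×10⁻¹² mol L⁻¹

8.3×10⁻¹² M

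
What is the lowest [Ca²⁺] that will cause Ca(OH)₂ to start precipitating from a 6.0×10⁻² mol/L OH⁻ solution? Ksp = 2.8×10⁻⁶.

The threshold for precipitation is Q = Ksp.
Ca(OH)₂(s) ⇌ Ca²⁺(aq) + 2 OH⁻(aq)
Ksp = [Ca²⁺][OH⁻]^2 = [Ca²⁺](6.0×10⁻²)^2
[Ca²⁺] = 2.8×10⁻⁶ / (6.0×10⁻²)^2 = 7.8×10⁻⁴
[Ca²⁺] = 7.8×10⁻⁴ mol/L

7.8×10⁻⁴ M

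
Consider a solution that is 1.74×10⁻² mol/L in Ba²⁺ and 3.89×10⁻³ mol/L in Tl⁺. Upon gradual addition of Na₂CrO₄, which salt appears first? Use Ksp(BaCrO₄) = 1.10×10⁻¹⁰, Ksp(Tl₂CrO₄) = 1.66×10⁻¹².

Precipitation begins when Q = Ksp.
For BaCrO₄: [CrO₄²⁻] = (Ksp/[Ba²⁺]) = 6.32×10⁻⁹ mol/L
For Tl₂CrO₄: [CrO₄²⁻] = (Ksp/[Tl⁺]^2) = 1.10×10⁻⁷ mol/L
The smaller threshold [CrO₄²⁻] is reached first, so BaCrO₄ precipitates first.

BaCrO₄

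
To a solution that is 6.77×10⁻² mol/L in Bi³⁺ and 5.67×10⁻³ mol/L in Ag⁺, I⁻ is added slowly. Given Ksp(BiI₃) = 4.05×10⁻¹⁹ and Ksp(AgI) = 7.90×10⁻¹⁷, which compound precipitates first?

AgI

Precipitation of each salt begins when its ion product equals Ksp.
For BiI₃: [I⁻] = (Ksp/[Bi³⁺])^(1/3) = 1.82×10⁻⁶ mol/L
For AgI: [I⁻] = (Ksp/[Ag⁺]) = 1.39×10⁻¹⁴ mol/L
The smaller threshold [I⁻] is reached first, so AgI precipitates first.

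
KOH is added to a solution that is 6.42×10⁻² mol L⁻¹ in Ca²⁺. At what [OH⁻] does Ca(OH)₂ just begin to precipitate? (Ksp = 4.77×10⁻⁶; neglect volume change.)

Each salt precipitates once Q = Ksp for that salt.
Ca(OH)₂(s) ⇌ Ca²⁺(aq) + 2 OH⁻(aq)
Ksp = [Ca²⁺][OH⁻]^2 = [OH⁻]^2(6.42×10⁻²)
[OH⁻]^2 = 4.77×10⁻⁶ / (6.42×10⁻²) = 7.43×10⁻⁵
[OH⁻] = 8.62×10⁻³ mol L⁻¹

8.62×10⁻³ M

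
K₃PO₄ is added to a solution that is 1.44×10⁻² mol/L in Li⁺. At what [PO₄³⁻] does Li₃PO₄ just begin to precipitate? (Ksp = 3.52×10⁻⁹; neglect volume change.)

A salt starts to precipitate once the ion product Q reaches its Ksp.
Li₃PO₄(s) ⇌ 3 Li⁺(aq) + PO₄³⁻(aq)
Ksp = [Li⁺]^3[PO₄³⁻] = [PO₄³⁻](1.44×10⁻²)^3
[PO₄³⁻] = 3.52×10⁻⁹ / (1.44×10⁻²)^3 = 1.18×10⁻³
[PO₄³⁻] = 1.18×10⁻³ mol/L

1.18×10⁻³ M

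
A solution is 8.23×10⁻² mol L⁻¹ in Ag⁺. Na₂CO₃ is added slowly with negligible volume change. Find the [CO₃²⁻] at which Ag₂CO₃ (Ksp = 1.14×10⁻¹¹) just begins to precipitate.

The threshold for precipitation is Q = Ksp.
Ag₂CO₃(s) ⇌ 2 Ag⁺(aq) + CO₃²⁻(aq)
Ksp = [Ag⁺]^2[CO₃²⁻] = [CO₃²⁻](8.23×10⁻²)^2
[CO₃²⁻] = 1.14×10⁻¹¹ / (8.23×10⁻²)^2 = 1.68×10⁻⁹
[CO₃²⁻] = 1.68×10⁻⁹ mol L⁻¹

1.68×10⁻⁹ M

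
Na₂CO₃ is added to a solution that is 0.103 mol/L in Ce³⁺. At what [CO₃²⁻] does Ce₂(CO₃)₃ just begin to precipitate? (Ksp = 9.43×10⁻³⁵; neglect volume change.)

2.07×10⁻¹¹ M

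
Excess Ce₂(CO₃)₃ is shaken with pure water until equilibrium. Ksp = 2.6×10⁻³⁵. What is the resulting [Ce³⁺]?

Ce₂(CO₃)₃(s) ⇌ 2 Ce³⁺(aq) + 3 CO₃²⁻(aq)
Let s be the molar solubility. Then [Ce³⁺] = 2s and [CO₃²⁻] = 3s.
Ksp = [Ce³⁺]^2[CO₃²⁻]^3 = (2s)^2 · (3s)^3 = 108s^5 = 2.6×10⁻³⁵
s = 4.7×10⁻⁸ mol L⁻¹
[Ce³⁺] = 2s = 9.5×10⁻⁸ mol L⁻¹

9.5×10⁻⁸ M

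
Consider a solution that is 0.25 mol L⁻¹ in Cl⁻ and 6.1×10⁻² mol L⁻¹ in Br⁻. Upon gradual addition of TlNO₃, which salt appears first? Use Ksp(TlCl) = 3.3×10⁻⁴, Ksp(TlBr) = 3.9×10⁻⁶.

TlBr

Each salt precipitates once Q = Ksp for that salt.
For TlCl: [Tl⁺] = (Ksp/[Cl⁻]) = 1.3×10⁻³ mol L⁻¹
For TlBr: [Tl⁺] = (Ksp/[Br⁻]) = 6.4×10⁻⁵ mol L⁻¹
The smaller threshold [Tl⁺] is reached first, so TlBr precipitates first.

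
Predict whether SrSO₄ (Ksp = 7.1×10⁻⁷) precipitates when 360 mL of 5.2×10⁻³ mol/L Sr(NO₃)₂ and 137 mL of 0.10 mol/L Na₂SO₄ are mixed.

Yes

The combined volume is 497 mL.
[Sr²⁺] = (5.2×10⁻³)(360)/497 = 3.8×10⁻³ mol/L
[SO₄²⁻] = (0.10)(137)/497 = 2.8×10⁻² mol/L
Q = [Sr²⁺][SO₄²⁻] = 1.0×10⁻⁴
Because Q > Ksp (1.0×10⁻⁴ vs 7.1×10⁻⁷), a precipitate of SrSO₄ forms.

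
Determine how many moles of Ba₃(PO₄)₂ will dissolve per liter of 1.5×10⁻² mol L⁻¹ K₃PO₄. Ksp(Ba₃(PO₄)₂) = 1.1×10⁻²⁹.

Ba₃(PO₄)₂(s) ⇌ 3 Ba²⁺(aq) + 2 PO₄³⁻(aq)
With PO₄³⁻ already at 1.5×10⁻² mol L⁻¹ and s small, take [PO₄³⁻] ≈ 1.5×10⁻² mol L⁻¹ and [Ba²⁺] = 3s.
Ksp = [Ba²⁺]^3[PO₄³⁻]^2 = (3s)^3(1.5×10⁻²)^2
(3s)^3 = 1.1×10⁻²⁹ / (1.5×10⁻²)^2 = 4.9×10⁻²⁶
s = 1.2×10⁻⁹ mol L⁻¹

1.2×10⁻⁹ M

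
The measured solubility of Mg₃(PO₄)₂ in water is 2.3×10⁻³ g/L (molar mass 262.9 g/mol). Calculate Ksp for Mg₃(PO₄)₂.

s = (2.3×10⁻³ g L⁻¹)/(262.9 g mol⁻¹) = 8.749×10⁻⁶ M
Mg₃(PO₄)₂(s) ⇌ 3 Mg²⁺(aq) + 2 PO₄³⁻(aq)
If s mol/L of Mg₃(PO₄)₂ dissolves, [Mg²⁺] = 3s and [PO₄³⁻] = 2s.
Ksp = [Mg²⁺]^3[PO₄³⁻]^2 = (3s)^3 · (2s)^2 = 108s^5
Ksp = 108 × (8.749×10⁻⁶)^5 = 5.5×10⁻²⁴

Ksp = 5.5×10⁻²⁴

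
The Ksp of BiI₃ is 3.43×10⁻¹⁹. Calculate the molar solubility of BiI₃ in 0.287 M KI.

1.45×10⁻¹⁷ M

BiI₃(s) ⇌ Bi³⁺(aq) + 3 I⁻(aq)
With I⁻ already at 0.287 M and s small, take [I⁻] ≈ 0.287 M and [Bi³⁺] = s.
Ksp = [Bi³⁺][I⁻]^3 = s(0.287)^3
s = 3.43×10⁻¹⁹ / (0.287)^3 = 1.45×10⁻¹⁷
s = 1.45×10⁻¹⁷ M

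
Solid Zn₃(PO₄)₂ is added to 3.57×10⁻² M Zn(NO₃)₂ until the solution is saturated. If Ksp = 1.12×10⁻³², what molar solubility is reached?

Zn₃(PO₄)₂(s) ⇌ 3 Zn²⁺(aq) + 2 PO₄³⁻(aq)
Zn²⁺ is already present at 3.57×10⁻² M. If s mol/L of Zn₃(PO₄)₂ dissolves, [PO₄³⁻] = 2s while [Zn²⁺] ≈ 3.57×10⁻² M.
Ksp = [Zn²⁺]^3[PO₄³⁻]^2 = (3.57×10⁻²)^3(2s)^2
(2s)^2 = 1.12×10⁻³² / (3.57×10⁻²)^3 = 2.46×10⁻²⁸
s = 7.84×10⁻¹⁵ M

7.84×10⁻¹⁵ M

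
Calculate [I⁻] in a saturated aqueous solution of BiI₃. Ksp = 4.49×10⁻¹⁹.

3.41×10⁻⁵ M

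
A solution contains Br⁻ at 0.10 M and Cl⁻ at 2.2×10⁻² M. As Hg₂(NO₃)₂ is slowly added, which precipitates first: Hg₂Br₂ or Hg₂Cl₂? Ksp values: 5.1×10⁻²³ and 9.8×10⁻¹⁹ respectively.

The threshold for precipitation is Q = Ksp.
For Hg₂Br₂: [Hg₂²⁺] = (Ksp/[Br⁻]^2) = 5.1×10⁻²¹ M
For Hg₂Cl₂: [Hg₂²⁺] = (Ksp/[Cl⁻]^2) = 2.0×10⁻¹⁵ M
Hg₂Br₂ requires the lower [Hg₂²⁺], so it precipitates first.

Hg₂Br₂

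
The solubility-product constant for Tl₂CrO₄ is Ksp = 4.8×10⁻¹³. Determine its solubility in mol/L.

4.9×10⁻⁵ M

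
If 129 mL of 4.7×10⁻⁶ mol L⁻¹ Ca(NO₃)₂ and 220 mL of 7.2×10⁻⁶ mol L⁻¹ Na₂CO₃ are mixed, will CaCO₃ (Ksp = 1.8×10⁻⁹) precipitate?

The combined volume is 349 mL.
[Ca²⁺] = (4.7×10⁻⁶)(129)/349 = 1.7×10⁻⁶ mol L⁻¹
[CO₃²⁻] = (7.2×10⁻⁶)(220)/349 = 4.5×10⁻⁶ mol L⁻¹
Q = [Ca²⁺][CO₃²⁻] = 7.9×10⁻¹²
Q = 7.9×10⁻¹² < Ksp = 1.8×10⁻⁹, so the solution is unsaturated and no precipitate forms.

No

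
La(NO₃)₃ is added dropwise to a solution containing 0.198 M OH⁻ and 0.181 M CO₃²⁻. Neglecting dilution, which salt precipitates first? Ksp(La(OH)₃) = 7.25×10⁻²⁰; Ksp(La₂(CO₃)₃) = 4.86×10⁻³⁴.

A salt starts to precipitate once the ion product Q reaches its Ksp.
For La(OH)₃: [La³⁺] = (Ksp/[OH⁻]^3) = 9.34×10⁻¹⁸ M
For La₂(CO₃)₃: [La³⁺] = (Ksp/[CO₃²⁻]^3)^(1/2) = 2.86×10⁻¹⁶ M
Since La(OH)₃ needs less La³⁺ to reach saturation, it precipitates first.

La(OH)₃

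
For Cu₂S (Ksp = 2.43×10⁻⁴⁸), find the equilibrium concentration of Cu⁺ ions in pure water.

1.69×10⁻¹⁶ M

Cu₂S(s) ⇌ 2 Cu⁺(aq) + S²⁻(aq)
If s mol/L of Cu₂S dissolves, [Cu⁺] = 2s and [S²⁻] = s.
Ksp = [Cu⁺]^2[S²⁻] = (2s)^2 · s = 4s^3 = 2.43×10⁻⁴⁸
s = 8.47×10⁻¹⁷ mol/L
[Cu⁺] = 2s = 1.69×10⁻¹⁶ mol/L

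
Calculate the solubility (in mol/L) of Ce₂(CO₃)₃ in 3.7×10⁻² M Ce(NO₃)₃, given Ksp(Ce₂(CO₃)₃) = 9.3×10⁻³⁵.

Ce₂(CO₃)₃(s) ⇌ 2 Ce³⁺(aq) + 3 CO₃²⁻(aq)
Ce³⁺ is already present at 3.7×10⁻² M. If s mol/L of Ce₂(CO₃)₃ dissolves, [CO₃²⁻] = 3s while [Ce³⁺] ≈ 3.7×10⁻² M.
Ksp = [Ce³⁺]^2[CO₃²⁻]^3 = (3.7×10⁻²)^2(3s)^3
(3s)^3 = 9.3×10⁻³⁵ / (3.7×10⁻²)^2 = 6.8×10⁻³²
s = 1.4×10⁻¹¹ M

1.4×10⁻¹¹ M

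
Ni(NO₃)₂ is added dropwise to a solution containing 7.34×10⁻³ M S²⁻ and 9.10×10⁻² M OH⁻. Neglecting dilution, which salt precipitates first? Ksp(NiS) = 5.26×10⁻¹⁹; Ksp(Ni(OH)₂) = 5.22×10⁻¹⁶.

NiS

A salt starts to precipitate once the ion product Q reaches its Ksp.
For NiS: [Ni²⁺] = (Ksp/[S²⁻]) = 7.17×10⁻¹⁷ M
For Ni(OH)₂: [Ni²⁺] = (Ksp/[OH⁻]^2) = 6.30×10⁻¹⁴ M
The smaller threshold [Ni²⁺] is reached first, so NiS precipitates first.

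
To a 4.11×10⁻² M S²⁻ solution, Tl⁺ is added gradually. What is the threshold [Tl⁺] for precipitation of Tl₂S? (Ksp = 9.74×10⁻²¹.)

A salt starts to precipitate once the ion product Q reaches its Ksp.
Tl₂S(s) ⇌ 2 Tl⁺(aq) + S²⁻(aq)
Ksp = [Tl⁺]^2[S²⁻] = [Tl⁺]^2(4.11×10⁻²)
[Tl⁺]^2 = 9.74×10⁻²¹ / (4.11×10⁻²) = 2.37×10⁻¹⁹
[Tl⁺] = 4.87×10⁻¹⁰ M

4.87×10⁻¹⁰ M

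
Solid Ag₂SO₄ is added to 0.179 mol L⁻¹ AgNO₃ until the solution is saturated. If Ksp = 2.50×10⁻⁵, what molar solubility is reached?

Ag₂SO₄(s) ⇌ 2 Ag⁺(aq) + SO₄²⁻(aq)
Let s be the solubility of Ag₂SO₄ here. The common ion gives [Ag⁺] ≈ 0.179 mol L⁻¹, and [SO₄²⁻] = s.
Ksp = [Ag⁺]^2[SO₄²⁻] = (0.179)^2s
s = 2.50×10⁻⁵ / (0.179)^2 = 7.80×10⁻⁴
s = 7.80×10⁻⁴ mol L⁻¹

7.80×10⁻⁴ M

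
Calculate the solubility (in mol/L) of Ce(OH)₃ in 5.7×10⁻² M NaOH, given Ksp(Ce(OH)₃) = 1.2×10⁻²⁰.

Ce(OH)₃(s) ⇌ Ce³⁺(aq) + 3 OH⁻(aq)
The solution already contains OH⁻ at 5.7×10⁻² M. Let s be the molar solubility of Ce(OH)₃.
[OH⁻] ≈ 5.7×10⁻² M (common ion dominates); [Ce³⁺] = s.
Ksp = [Ce³⁺][OH⁻]^3 = s(5.7×10⁻²)^3
s = 1.2×10⁻²⁰ / (5.7×10⁻²)^3 = 6.5×10⁻¹⁷
s = 6.5×10⁻¹⁷ M

6.5×10⁻¹⁷ M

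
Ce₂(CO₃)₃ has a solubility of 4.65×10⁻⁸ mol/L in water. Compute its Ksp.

Ce₂(CO₃)₃(s) ⇌ 2 Ce³⁺(aq) + 3 CO₃²⁻(aq)
For each mole of Ce₂(CO₃)₃ that dissolves per liter, [Ce³⁺] = 2s and [CO₃²⁻] = 3s; let s denote this solubility.
Ksp = [Ce³⁺]^2[CO₃²⁻]^3 = (2s)^2 · (3s)^3 = 108s^5
Ksp = 108 × (4.65×10⁻⁸)^5 = 2.35×10⁻³⁵

Ksp = 2.35×10⁻³⁵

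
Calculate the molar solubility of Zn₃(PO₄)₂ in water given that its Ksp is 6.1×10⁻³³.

1.4×10⁻⁷ M

Zn₃(PO₄)₂(s) ⇌ 3 Zn²⁺(aq) + 2 PO₄³⁻(aq)
Let s be the molar solubility. Then [Zn²⁺] = 3s and [PO₄³⁻] = 2s.
Ksp = [Zn²⁺]^3[PO₄³⁻]^2 = (3s)^3 · (2s)^2 = 108s^5
108s^5 = 6.1×10⁻³³  ⇒  s^5 = 5.6×10⁻³⁵
s = (5.6×10⁻³⁵)^(1/5) = 1.4×10⁻⁷ mol/L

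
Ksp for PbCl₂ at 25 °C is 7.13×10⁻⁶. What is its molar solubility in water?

1.21×10⁻² M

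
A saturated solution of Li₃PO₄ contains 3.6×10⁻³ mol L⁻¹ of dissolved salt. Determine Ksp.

Ksp = 4.5×10⁻⁹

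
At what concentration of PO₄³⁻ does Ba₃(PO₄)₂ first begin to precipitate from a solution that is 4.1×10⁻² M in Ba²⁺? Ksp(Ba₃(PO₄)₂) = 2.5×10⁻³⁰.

1.9×10⁻¹³ M

Each salt precipitates once Q = Ksp for that salt.
Ba₃(PO₄)₂(s) ⇌ 3 Ba²⁺(aq) + 2 PO₄³⁻(aq)
Ksp = [Ba²⁺]^3[PO₄³⁻]^2 = [PO₄³⁻]^2(4.1×10⁻²)^3
[PO₄³⁻]^2 = 2.5×10⁻³⁰ / (4.1×10⁻²)^3 = 3.6×10⁻²⁶
[PO₄³⁻] = 1.9×10⁻¹³ M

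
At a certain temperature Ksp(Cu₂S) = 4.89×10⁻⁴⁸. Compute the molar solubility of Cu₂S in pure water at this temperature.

Cu₂S(s) ⇌ 2 Cu⁺(aq) + S²⁻(aq)
For each mole of Cu₂S that dissolves per liter, [Cu⁺] = 2s and [S²⁻] = s; let s denote this solubility.
Ksp = [Cu⁺]^2[S²⁻] = (2s)^2 · s = 4s^3
4s^3 = 4.89×10⁻⁴⁸  ⇒  s^3 = 1.22×10⁻⁴⁸
s = (1.22×10⁻⁴⁸)^(1/3) = 1.07×10⁻¹⁶ M

1.07×10⁻¹⁶ M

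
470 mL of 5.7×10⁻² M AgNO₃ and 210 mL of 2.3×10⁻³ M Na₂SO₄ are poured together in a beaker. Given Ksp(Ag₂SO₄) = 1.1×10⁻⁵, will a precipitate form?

After mixing, V = 470 mL + 210 mL = 680 mL.
[Ag⁺] = (5.7×10⁻²)(470)/680 = 3.9×10⁻² M
[SO₄²⁻] = (2.3×10⁻³)(210)/680 = 7.1×10⁻⁴ M
Q = [Ag⁺]^2[SO₄²⁻] = 1.1×10⁻⁶
Since Q (1.1×10⁻⁶) is less than Ksp (1.1×10⁻⁵), no Ag₂SO₄ precipitates.

No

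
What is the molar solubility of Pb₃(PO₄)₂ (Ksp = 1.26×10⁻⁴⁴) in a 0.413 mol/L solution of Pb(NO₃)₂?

Pb₃(PO₄)₂(s) ⇌ 3 Pb²⁺(aq) + 2 PO₄³⁻(aq)
Pb²⁺ is already present at 0.413 mol/L. If s mol/L of Pb₃(PO₄)₂ dissolves, [PO₄³⁻] = 2s while [Pb²⁺] ≈ 0.413 mol/L.
Ksp = [Pb²⁺]^3[PO₄³⁻]^2 = (0.413)^3(2s)^2
(2s)^2 = 1.26×10⁻⁴⁴ / (0.413)^3 = 1.79×10⁻⁴³
s = 2.11×10⁻²² mol/L

2.11×10⁻²² M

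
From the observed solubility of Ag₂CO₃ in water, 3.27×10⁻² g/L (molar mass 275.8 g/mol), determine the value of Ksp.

s = (3.27×10⁻² g L⁻¹)/(275.8 g mol⁻¹) = 1.1856×10⁻⁴ M
Ag₂CO₃(s) ⇌ 2 Ag⁺(aq) + CO₃²⁻(aq)
If s mol/L of Ag₂CO₃ dissolves, [Ag⁺] = 2s and [CO₃²⁻] = s.
Ksp = [Ag⁺]^2[CO₃²⁻] = (2s)^2 · s = 4s^3
Ksp = 4 × (1.1856×10⁻⁴)^3 = 6.67×10⁻¹²

Ksp = 6.67×10⁻¹²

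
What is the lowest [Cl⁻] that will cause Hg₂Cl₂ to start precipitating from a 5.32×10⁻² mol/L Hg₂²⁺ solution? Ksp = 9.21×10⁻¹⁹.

Precipitation begins when Q = Ksp.
Hg₂Cl₂(s) ⇌ Hg₂²⁺(aq) + 2 Cl⁻(aq)
Ksp = [Hg₂²⁺][Cl⁻]^2 = [Cl⁻]^2(5.32×10⁻²)
[Cl⁻]^2 = 9.21×10⁻¹⁹ / (5.32×10⁻²) = 1.73×10⁻¹⁷
[Cl⁻] = 4.16×10⁻⁹ mol/L

4.16×10⁻⁹ M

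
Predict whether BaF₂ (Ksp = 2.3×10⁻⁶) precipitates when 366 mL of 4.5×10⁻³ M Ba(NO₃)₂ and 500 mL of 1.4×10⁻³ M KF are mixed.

After mixing, V = 366 mL + 500 mL = 866 mL.
[Ba²⁺] = (4.5×10⁻³)(366)/866 = 1.9×10⁻³ M
[F⁻] = (1.4×10⁻³)(500)/866 = 8.1×10⁻⁴ M
Q = [Ba²⁺][F⁻]^2 = 1.2×10⁻⁹
Q < Ksp (1.2×10⁻⁹ vs 2.3×10⁻⁶); the solution remains unsaturated and no precipitate forms.

No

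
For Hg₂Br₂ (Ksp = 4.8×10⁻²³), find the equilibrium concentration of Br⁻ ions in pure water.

Hg₂Br₂(s) ⇌ Hg₂²⁺(aq) + 2 Br⁻(aq)
If s mol/L of Hg₂Br₂ dissolves, [Hg₂²⁺] = s and [Br⁻] = 2s.
Ksp = [Hg₂²⁺][Br⁻]^2 = s · (2s)^2 = 4s^3 = 4.8×10⁻²³
s = 2.3×10⁻⁸ mol/L
[Br⁻] = 2s = 4.6×10⁻⁸ mol/L

4.6×10⁻⁸ M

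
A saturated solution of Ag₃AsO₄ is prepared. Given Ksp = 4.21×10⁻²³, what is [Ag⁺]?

Ag₃AsO₄(s) ⇌ 3 Ag⁺(aq) + AsO₄³⁻(aq)
With molar solubility s: [Ag⁺] = 3s, [AsO₄³⁻] = s.
Ksp = [Ag⁺]^3[AsO₄³⁻] = (3s)^3 · s = 27s^4 = 4.21×10⁻²³
s = 1.12×10⁻⁶ mol L⁻¹
[Ag⁺] = 3s = 3.35×10⁻⁶ mol L⁻¹

3.35×10⁻⁶ M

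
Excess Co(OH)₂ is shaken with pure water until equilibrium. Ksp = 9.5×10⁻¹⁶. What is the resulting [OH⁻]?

Co(OH)₂(s) ⇌ Co²⁺(aq) + 2 OH⁻(aq)
For each mole of Co(OH)₂ that dissolves per liter, [Co²⁺] = s and [OH⁻] = 2s; let s denote this solubility.
Ksp = [Co²⁺][OH⁻]^2 = s · (2s)^2 = 4s^3 = 9.5×10⁻¹⁶
s = 6.2×10⁻⁶ mol L⁻¹
[OH⁻] = 2s = 1.2×10⁻⁵ mol L⁻¹

1.2×10⁻⁵ M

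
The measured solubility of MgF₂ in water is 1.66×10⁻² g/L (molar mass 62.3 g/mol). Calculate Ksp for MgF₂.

s = (1.66×10⁻² g L⁻¹)/(62.3 g mol⁻¹) = 2.6645×10⁻⁴ M
MgF₂(s) ⇌ Mg²⁺(aq) + 2 F⁻(aq)
Call the molar solubility s, so that [Mg²⁺] = s and [F⁻] = 2s.
Ksp = [Mg²⁺][F⁻]^2 = s · (2s)^2 = 4s^3
Ksp = 4 × (2.6645×10⁻⁴)^3 = 7.57×10⁻¹¹

Ksp = 7.57×10⁻¹¹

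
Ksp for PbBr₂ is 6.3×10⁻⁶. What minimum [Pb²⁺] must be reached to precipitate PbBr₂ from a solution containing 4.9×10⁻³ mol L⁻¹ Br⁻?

0.26 M

Each salt precipitates once Q = Ksp for that salt.
PbBr₂(s) ⇌ Pb²⁺(aq) + 2 Br⁻(aq)
Ksp = [Pb²⁺][Br⁻]^2 = [Pb²⁺](4.9×10⁻³)^2
[Pb²⁺] = 6.3×10⁻⁶ / (4.9×10⁻³)^2 = 0.26
[Pb²⁺] = 0.26 mol L⁻¹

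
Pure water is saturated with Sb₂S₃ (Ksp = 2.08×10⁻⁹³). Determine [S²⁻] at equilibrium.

Sb₂S₃(s) ⇌ 2 Sb³⁺(aq) + 3 S²⁻(aq)
Let s be the molar solubility. Then [Sb³⁺] = 2s and [S²⁻] = 3s.
Ksp = [Sb³⁺]^2[S²⁻]^3 = (2s)^2 · (3s)^3 = 108s^5 = 2.08×10⁻⁹³
s = 1.14×10⁻¹⁹ M
[S²⁻] = 3s = 3.42×10⁻¹⁹ M

3.42×10⁻¹⁹ M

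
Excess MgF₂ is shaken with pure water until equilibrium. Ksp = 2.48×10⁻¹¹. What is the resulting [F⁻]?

MgF₂(s) ⇌ Mg²⁺(aq) + 2 F⁻(aq)
For each mole of MgF₂ that dissolves per liter, [Mg²⁺] = s and [F⁻] = 2s; let s denote this solubility.
Ksp = [Mg²⁺][F⁻]^2 = s · (2s)^2 = 4s^3 = 2.48×10⁻¹¹
s = 1.84×10⁻⁴ mol L⁻¹
[F⁻] = 2s = 3.67×10⁻⁴ mol L⁻¹

3.67×10⁻⁴ M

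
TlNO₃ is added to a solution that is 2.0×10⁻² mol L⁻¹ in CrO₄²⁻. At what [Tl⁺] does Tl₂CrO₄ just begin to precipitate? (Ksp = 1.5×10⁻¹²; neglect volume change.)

The threshold for precipitation is Q = Ksp.
Tl₂CrO₄(s) ⇌ 2 Tl⁺(aq) + CrO₄²⁻(aq)
Ksp = [Tl⁺]^2[CrO₄²⁻] = [Tl⁺]^2(2.0×10⁻²)
[Tl⁺]^2 = 1.5×10⁻¹² / (2.0×10⁻²) = 7.5×10⁻¹¹
[Tl⁺] = 8.7×10⁻⁶ mol L⁻¹

8.7×10⁻⁶ M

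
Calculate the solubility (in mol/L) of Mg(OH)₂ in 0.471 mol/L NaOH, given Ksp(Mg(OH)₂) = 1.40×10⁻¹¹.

6.31×10⁻¹¹ M

Mg(OH)₂(s) ⇌ Mg²⁺(aq) + 2 OH⁻(aq)
Let s be the solubility of Mg(OH)₂ here. The common ion gives [OH⁻] ≈ 0.471 mol/L, and [Mg²⁺] = s.
Ksp = [Mg²⁺][OH⁻]^2 = s(0.471)^2
s = 1.40×10⁻¹¹ / (0.471)^2 = 6.31×10⁻¹¹
s = 6.31×10⁻¹¹ mol/L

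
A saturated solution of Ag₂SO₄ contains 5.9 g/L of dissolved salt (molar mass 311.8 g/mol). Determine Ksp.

Ksp = 2.7×10⁻⁵

s = (5.9 g L⁻¹)/(311.8 g mol⁻¹) = 1.892×10⁻² M
Ag₂SO₄(s) ⇌ 2 Ag⁺(aq) + SO₄²⁻(aq)
With molar solubility s: [Ag⁺] = 2s, [SO₄²⁻] = s.
Ksp = [Ag⁺]^2[SO₄²⁻] = (2s)^2 · s = 4s^3
Ksp = 4 × (1.892×10⁻²)^3 = 2.7×10⁻⁵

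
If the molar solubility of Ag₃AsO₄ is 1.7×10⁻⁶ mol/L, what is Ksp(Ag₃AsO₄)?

Ksp = 2.3×10⁻²²

Ag₃AsO₄(s) ⇌ 3 Ag⁺(aq) + AsO₄³⁻(aq)
With molar solubility s: [Ag⁺] = 3s, [AsO₄³⁻] = s.
Ksp = [Ag⁺]^3[AsO₄³⁻] = (3s)^3 · s = 27s^4
Ksp = 27 × (1.7×10⁻⁶)^4 = 2.3×10⁻²²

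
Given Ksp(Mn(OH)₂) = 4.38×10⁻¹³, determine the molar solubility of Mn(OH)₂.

4.78×10⁻⁵ M

Mn(OH)₂(s) ⇌ Mn²⁺(aq) + 2 OH⁻(aq)
For each mole of Mn(OH)₂ that dissolves per liter, [Mn²⁺] = s and [OH⁻] = 2s; let s denote this solubility.
Ksp = [Mn²⁺][OH⁻]^2 = s · (2s)^2 = 4s^3
4s^3 = 4.38×10⁻¹³  ⇒  s^3 = 1.10×10⁻¹³
Taking the 3rd root, s = 4.78×10⁻⁵ mol L⁻¹.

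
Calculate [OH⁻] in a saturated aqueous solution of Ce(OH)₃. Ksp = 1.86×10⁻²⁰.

Ce(OH)₃(s) ⇌ Ce³⁺(aq) + 3 OH⁻(aq)
If s mol/L of Ce(OH)₃ dissolves, [Ce³⁺] = s and [OH⁻] = 3s.
Ksp = [Ce³⁺][OH⁻]^3 = s · (3s)^3 = 27s^4 = 1.86×10⁻²⁰
s = 5.12×10⁻⁶ mol L⁻¹
[OH⁻] = 3s = 1.54×10⁻⁵ mol L⁻¹

1.54×10⁻⁵ M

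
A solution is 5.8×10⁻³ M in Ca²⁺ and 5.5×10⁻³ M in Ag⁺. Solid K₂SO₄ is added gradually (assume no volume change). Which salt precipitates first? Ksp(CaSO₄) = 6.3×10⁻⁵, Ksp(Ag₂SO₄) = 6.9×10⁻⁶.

Precipitation of each salt begins when its ion product equals Ksp.
For CaSO₄: [SO₄²⁻] = (Ksp/[Ca²⁺]) = 1.1×10⁻² M
For Ag₂SO₄: [SO₄²⁻] = (Ksp/[Ag⁺]^2) = 0.23 M
Since CaSO₄ needs less SO₄²⁻ to reach saturation, it precipitates first.

CaSO₄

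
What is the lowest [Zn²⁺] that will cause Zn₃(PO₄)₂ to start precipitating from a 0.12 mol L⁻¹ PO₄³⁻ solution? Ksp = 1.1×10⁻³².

9.1×10⁻¹¹ M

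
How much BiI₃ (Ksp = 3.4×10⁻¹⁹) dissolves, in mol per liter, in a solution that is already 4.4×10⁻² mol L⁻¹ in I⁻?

BiI₃(s) ⇌ Bi³⁺(aq) + 3 I⁻(aq)
I⁻ is already present at 4.4×10⁻² mol L⁻¹. If s mol/L of BiI₃ dissolves, [Bi³⁺] = s while [I⁻] ≈ 4.4×10⁻² mol L⁻¹.
Ksp = [Bi³⁺][I⁻]^3 = s(4.4×10⁻²)^3
s = 3.4×10⁻¹⁹ / (4.4×10⁻²)^3 = 4.0×10⁻¹⁵
s = 4.0×10⁻¹⁵ mol L⁻¹

4.0×10⁻¹⁵ M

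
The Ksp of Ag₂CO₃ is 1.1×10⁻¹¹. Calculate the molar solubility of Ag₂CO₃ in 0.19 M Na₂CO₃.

Ag₂CO₃(s) ⇌ 2 Ag⁺(aq) + CO₃²⁻(aq)
With CO₃²⁻ already at 0.19 M and s small, take [CO₃²⁻] ≈ 0.19 M and [Ag⁺] = 2s.
Ksp = [Ag⁺]^2[CO₃²⁻] = (2s)^2(0.19)
(2s)^2 = 1.1×10⁻¹¹ / (0.19) = 5.8×10⁻¹¹
s = 3.8×10⁻⁶ M

3.8×10⁻⁶ M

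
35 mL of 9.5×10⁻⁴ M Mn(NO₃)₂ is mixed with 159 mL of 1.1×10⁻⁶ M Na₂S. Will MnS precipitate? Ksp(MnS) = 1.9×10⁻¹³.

Yes

After mixing, V = 35 mL + 159 mL = 194 mL.
[Mn²⁺] = (9.5×10⁻⁴)(35)/194 = 1.7×10⁻⁴ M
[S²⁻] = (1.1×10⁻⁶)(159)/194 = 9.0×10⁻⁷ M
Q = [Mn²⁺][S²⁻] = 1.5×10⁻¹⁰
Because Q > Ksp (1.5×10⁻¹⁰ vs 1.9×10⁻¹³), a precipitate of MnS forms.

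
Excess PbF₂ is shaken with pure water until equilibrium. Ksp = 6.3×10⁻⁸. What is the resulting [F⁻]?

PbF₂(s) ⇌ Pb²⁺(aq) + 2 F⁻(aq)
Let s be the molar solubility. Then [Pb²⁺] = s and [F⁻] = 2s.
Ksp = [Pb²⁺][F⁻]^2 = s · (2s)^2 = 4s^3 = 6.3×10⁻⁸
s = 2.5×10⁻³ mol L⁻¹
[F⁻] = 2s = 5.0×10⁻³ mol L⁻¹

5.0×10⁻³ M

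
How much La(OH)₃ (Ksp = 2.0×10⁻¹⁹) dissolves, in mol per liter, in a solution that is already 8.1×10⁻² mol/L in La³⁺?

La(OH)₃(s) ⇌ La³⁺(aq) + 3 OH⁻(aq)
The solution already contains La³⁺ at 8.1×10⁻² mol/L. Let s be the molar solubility of La(OH)₃.
[La³⁺] ≈ 8.1×10⁻² mol/L (common ion dominates); [OH⁻] = 3s.
Ksp = [La³⁺][OH⁻]^3 = (8.1×10⁻²)(3s)^3
(3s)^3 = 2.0×10⁻¹⁹ / (8.1×10⁻²) = 2.5×10⁻¹⁸
s = 4.5×10⁻⁷ mol/L

4.5×10⁻⁷ M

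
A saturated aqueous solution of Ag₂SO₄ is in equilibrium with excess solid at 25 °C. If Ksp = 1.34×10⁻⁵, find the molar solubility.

Ag₂SO₄(s) ⇌ 2 Ag⁺(aq) + SO₄²⁻(aq)
Let s be the molar solubility. Then [Ag⁺] = 2s and [SO₄²⁻] = s.
Ksp = [Ag⁺]^2[SO₄²⁻] = (2s)^2 · s = 4s^3
4s^3 = 1.34×10⁻⁵  ⇒  s^3 = 3.35×10⁻⁶
s = (3.35×10⁻⁶)^(1/3) = 1.50×10⁻² mol/L

1.50×10⁻² M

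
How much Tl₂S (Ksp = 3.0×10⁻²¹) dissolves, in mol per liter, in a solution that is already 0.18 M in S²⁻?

6.5×10⁻¹¹ M

Tl₂S(s) ⇌ 2 Tl⁺(aq) + S²⁻(aq)
With S²⁻ already at 0.18 M and s small, take [S²⁻] ≈ 0.18 M and [Tl⁺] = 2s.
Ksp = [Tl⁺]^2[S²⁻] = (2s)^2(0.18)
(2s)^2 = 3.0×10⁻²¹ / (0.18) = 1.7×10⁻²⁰
s = 6.5×10⁻¹¹ M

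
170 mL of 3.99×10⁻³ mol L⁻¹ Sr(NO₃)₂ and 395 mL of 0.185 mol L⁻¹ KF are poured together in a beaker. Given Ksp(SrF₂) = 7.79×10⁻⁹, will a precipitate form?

Yes

After mixing, V = 170 mL + 395 mL = 565 mL.
[Sr²⁺] = (3.99×10⁻³)(170)/565 = 1.20×10⁻³ mol L⁻¹
[F⁻] = (0.185)(395)/565 = 0.129 mol L⁻¹
Q = [Sr²⁺][F⁻]^2 = 2.01×10⁻⁵
Q = 2.01×10⁻⁵ > Ksp = 7.79×10⁻⁹, so the solution is supersaturated and SrF₂ precipitates.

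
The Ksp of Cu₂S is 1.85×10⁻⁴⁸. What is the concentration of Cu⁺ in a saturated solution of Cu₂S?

1.55×10⁻¹⁶ M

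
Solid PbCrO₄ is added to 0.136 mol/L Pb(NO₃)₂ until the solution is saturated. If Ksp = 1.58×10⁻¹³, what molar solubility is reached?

1.16×10⁻¹² M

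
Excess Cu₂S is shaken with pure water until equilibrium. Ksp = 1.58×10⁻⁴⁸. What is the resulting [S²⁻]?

7.34×10⁻¹⁷ M

Cu₂S(s) ⇌ 2 Cu⁺(aq) + S²⁻(aq)
If s mol/L of Cu₂S dissolves, [Cu⁺] = 2s and [S²⁻] = s.
Ksp = [Cu⁺]^2[S²⁻] = (2s)^2 · s = 4s^3 = 1.58×10⁻⁴⁸
s = 7.34×10⁻¹⁷ mol L⁻¹
[S²⁻] = s = 7.34×10⁻¹⁷ mol L⁻¹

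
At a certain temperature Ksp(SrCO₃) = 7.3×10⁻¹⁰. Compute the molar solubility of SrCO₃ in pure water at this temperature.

SrCO₃(s) ⇌ Sr²⁺(aq) + CO₃²⁻(aq)
Call the molar solubility s, so that [Sr²⁺] = s and [CO₃²⁻] = s.
Ksp = [Sr²⁺][CO₃²⁻] = s · s = s^2
s^2 = 7.3×10⁻¹⁰
s = 2.7×10⁻⁵ mol/L

2.7×10⁻⁵ M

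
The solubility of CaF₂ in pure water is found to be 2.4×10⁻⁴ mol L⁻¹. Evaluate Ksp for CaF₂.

Ksp = 5.5×10⁻¹¹

CaF₂(s) ⇌ Ca²⁺(aq) + 2 F⁻(aq)
For each mole of CaF₂ that dissolves per liter, [Ca²⁺] = s and [F⁻] = 2s; let s denote this solubility.
Ksp = [Ca²⁺][F⁻]^2 = s · (2s)^2 = 4s^3
Ksp = 4 × (2.4×10⁻⁴)^3 = 5.5×10⁻¹¹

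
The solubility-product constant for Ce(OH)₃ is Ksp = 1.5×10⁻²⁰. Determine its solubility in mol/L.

Ce(OH)₃(s) ⇌ Ce³⁺(aq) + 3 OH⁻(aq)
Let s be the molar solubility. Then [Ce³⁺] = s and [OH⁻] = 3s.
Ksp = [Ce³⁺][OH⁻]^3 = s · (3s)^3 = 27s^4
27s^4 = 1.5×10⁻²⁰  ⇒  s^4 = 5.6×10⁻²²
s = 4.9×10⁻⁶ mol L⁻¹

4.9×10⁻⁶ M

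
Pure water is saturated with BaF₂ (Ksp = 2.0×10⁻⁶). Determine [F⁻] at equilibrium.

BaF₂(s) ⇌ Ba²⁺(aq) + 2 F⁻(aq)
With molar solubility s: [Ba²⁺] = s, [F⁻] = 2s.
Ksp = [Ba²⁺][F⁻]^2 = s · (2s)^2 = 4s^3 = 2.0×10⁻⁶
s = 7.9×10⁻³ mol/L
[F⁻] = 2s = 1.6×10⁻² mol/L

1.6×10⁻² M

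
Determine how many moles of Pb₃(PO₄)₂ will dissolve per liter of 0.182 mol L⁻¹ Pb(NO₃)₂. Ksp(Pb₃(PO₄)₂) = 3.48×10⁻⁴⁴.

1.20×10⁻²¹ M

Pb₃(PO₄)₂(s) ⇌ 3 Pb²⁺(aq) + 2 PO₄³⁻(aq)
The solution already contains Pb²⁺ at 0.182 mol L⁻¹. Let s be the molar solubility of Pb₃(PO₄)₂.
[Pb²⁺] ≈ 0.182 mol L⁻¹ (common ion dominates); [PO₄³⁻] = 2s.
Ksp = [Pb²⁺]^3[PO₄³⁻]^2 = (0.182)^3(2s)^2
(2s)^2 = 3.48×10⁻⁴⁴ / (0.182)^3 = 5.77×10⁻⁴²
s = 1.20×10⁻²¹ mol L⁻¹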